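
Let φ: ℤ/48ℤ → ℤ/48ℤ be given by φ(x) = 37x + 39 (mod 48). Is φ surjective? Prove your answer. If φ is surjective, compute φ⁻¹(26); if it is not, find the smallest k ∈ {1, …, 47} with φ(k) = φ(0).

Since gcd(37, 48) = 1, 37 is invertible modulo 48. Euclid's algorithm: 48 = 1·37 + 11, 37 = 3·11 + 4, 11 = 2·4 + 3, 4 = 1·3 + 1; back-substituting gives 1 = 13·37 − 10·48, so 37⁻¹ ≡ 13 (mod 48).
For any y ∈ ℤ/48ℤ, x = 13(y − 39) mod 48 satisfies φ(x) = 37·13(y − 39) + 39 ≡ y (since 37·13 ≡ 1 mod 48). So every y has a preimage.
Therefore φ is surjective.
Since φ is surjective, we find φ⁻¹(26): we need 37x ≡ 26 − 39 ≡ 35 (mod 48). Using 37⁻¹ = 13: x ≡ 13·35 = 455 = 9·48 + 23, so x = 23.
Check: φ(23) = 37·23 + 39 = 890 = 18·48 + 26 ≡ 26 (mod 48).

23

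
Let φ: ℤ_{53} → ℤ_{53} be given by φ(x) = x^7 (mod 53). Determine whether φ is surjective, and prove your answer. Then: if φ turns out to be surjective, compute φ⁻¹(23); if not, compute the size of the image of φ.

Since 53 is prime, the nonzero elements of ℤ_{53} form a cyclic group of order 52.
As gcd(7, 52) = 1, raising to the 7th power is a bijection on this group: if u^7 ≡ v^7 then (uv^{−1})^7 = 1, and the only element of order dividing gcd(7, 52) = 1 is 1, so u = v.
With φ(0) = 0 this makes φ injective on all of ℤ_{53}, hence bijective (finite equal-size domain and codomain). In particular φ is surjective.
Since φ is surjective, we find the preimage of 23. The inverse of x ↦ x^7 on (ℤ_{53})^× is x ↦ x^15, because 7·15 = 105 = 2·52 + 1 ≡ 1 (mod 52) and x^{52} = 1 for x ≠ 0 (Fermat). So φ⁻¹(23) = 23^15 mod 53.
Repeated squaring mod 53: 23^1 ≡ 23, 23^2 ≡ 23² = 529 ≡ 52, 23^4 ≡ 52² = 2704 ≡ 1, 23^8 ≡ 1² = 1. Since 15 = 8 + 4 + 2 + 1, 23^15 ≡ 1·1·52·23: 1·1 = 1, then 1·52 = 52, then 52·23 = 1196 ≡ 30. So 23^15 ≡ 30 (mod 53).
Hence φ⁻¹(23) = 30.

30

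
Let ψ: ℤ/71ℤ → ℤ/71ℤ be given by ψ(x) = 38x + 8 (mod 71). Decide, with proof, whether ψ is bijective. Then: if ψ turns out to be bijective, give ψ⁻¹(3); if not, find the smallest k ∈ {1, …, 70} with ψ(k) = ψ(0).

69

If ψ(a) = ψ(b), then 38a ≡ 38b (mod 71). Because gcd(38, 71) = 1, we may cancel 38 to get a ≡ b (mod 71).
We now compute 38⁻¹ mod 71 explicitly. Euclid's algorithm: 71 = 1·38 + 33, 38 = 1·33 + 5, 33 = 6·5 + 3, 5 = 1·3 + 2, 3 = 1·2 + 1; back-substituting gives 1 = 43·38 − 23·71, so 38⁻¹ ≡ 43 (mod 71).
Then y ↦ 43(y − 8) is a two-sided inverse to ψ, so every y ∈ ℤ/71ℤ has a preimage.
Therefore ψ is bijective.
Since ψ is bijective, we compute ψ⁻¹(3): solve 38x + 8 ≡ 3 (mod 71), i.e. 38x ≡ 66 (mod 71).
Multiplying by 38⁻¹ = 43 gives x ≡ 43·66 = 2838 = 39·71 + 69 ≡ 69 (mod 71).
Check: ψ(69) = 38·69 + 8 = 2630 = 37·71 + 3 ≡ 3 (mod 71).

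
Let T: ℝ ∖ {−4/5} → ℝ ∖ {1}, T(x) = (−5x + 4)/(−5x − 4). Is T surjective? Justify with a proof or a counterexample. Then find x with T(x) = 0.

4/5

For any y ≠ 1, solving y(−5x − 4) = −5x + 4 for x gives a well-defined x ≠ −4/5. So T is surjective.
Solving T(x) = 0: cross-multiplying gives −5x + 4 = 0(−5x − 4), which rearranges to −5x = −4, so x = 4/5.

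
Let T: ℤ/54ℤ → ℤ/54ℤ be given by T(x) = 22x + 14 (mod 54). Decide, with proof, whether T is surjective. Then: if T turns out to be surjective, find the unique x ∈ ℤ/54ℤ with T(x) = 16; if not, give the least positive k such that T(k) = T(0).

By definition, T is surjective if every y in the codomain equals T(x) for some x in the domain.
Since gcd(22, 54) = 2, we have 22x ≡ 0 (mod 2) for all x, so T(x) ≡ 0 (mod 2).
But 1 ≢ 0 (mod 2), so 1 ∈ ℤ/54ℤ has no preimage. Hence T is not surjective.
Since T is not surjective, we find the least positive k with T(k) = T(0): this means 22k ≡ 0 (mod 54), i.e. 54 ∣ 22k. Since gcd(22, 54) = 2, dividing through by 2 this holds exactly when 27 ∣ 11k, and as gcd(11, 27) = 1, exactly when 27 ∣ k.
The smallest positive such k is 27.

27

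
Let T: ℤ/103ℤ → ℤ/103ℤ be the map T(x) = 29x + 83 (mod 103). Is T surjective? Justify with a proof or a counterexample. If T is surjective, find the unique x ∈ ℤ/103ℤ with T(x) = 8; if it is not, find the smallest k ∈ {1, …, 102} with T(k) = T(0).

72

Recall that surjectivity means every element of the codomain has a preimage under T.
Since gcd(29, 103) = 1, 29 is invertible modulo 103. Euclid's algorithm: 103 = 3·29 + 16, 29 = 1·16 + 13, 16 = 1·13 + 3, 13 = 4·3 + 1; back-substituting gives 1 = 32·29 − 9·103, so 29⁻¹ ≡ 32 (mod 103).
Then y ↦ 32(y − 83) is a two-sided inverse to T, so every y ∈ ℤ/103ℤ has a preimage.
So T is surjective.
Since T is surjective, we find T⁻¹(8): we need 29x ≡ 8 − 83 ≡ 28 (mod 103). Using 29⁻¹ = 32: x ≡ 32·28 = 896 = 8·103 + 72, so x = 72.
Check: T(72) = 29·72 + 83 = 2171 = 21·103 + 8 ≡ 8 (mod 103).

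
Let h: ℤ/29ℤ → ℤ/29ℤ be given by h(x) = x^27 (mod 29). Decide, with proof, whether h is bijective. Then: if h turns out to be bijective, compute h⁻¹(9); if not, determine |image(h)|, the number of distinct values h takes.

Since 29 is prime, the nonzero elements of ℤ/29ℤ form a cyclic group of order 28.
As gcd(27, 28) = 1, raising to the 27th power is a bijection on this group: if u^27 ≡ v^27 then (uv^{−1})^27 = 1, and the only element of order dividing gcd(27, 28) = 1 is 1, so u = v.
With h(0) = 0 this makes h injective on all of ℤ/29ℤ, hence bijective (finite equal-size domain and codomain). In particular h is bijective.
Since h is bijective, we find the preimage of 9. The inverse of x ↦ x^27 on (ℤ/29ℤ)^× is x ↦ x^27, because 27·27 = 729 = 26·28 + 1 ≡ 1 (mod 28) and x^{28} = 1 for x ≠ 0 (Fermat). So h⁻¹(9) = 9^27 mod 29.
Repeated squaring mod 29: 9^1 ≡ 9, 9^2 ≡ 9² = 81 ≡ 23, 9^4 ≡ 23² = 529 ≡ 7, 9^8 ≡ 7² = 49 ≡ 20, 9^16 ≡ 20² = 400 ≡ 23. Since 27 = 16 + 8 + 2 + 1, 9^27 ≡ 23·20·23·9: 23·20 = 460 ≡ 25, then 25·23 = 575 ≡ 24, then 24·9 = 216 ≡ 13. So 9^27 ≡ 13 (mod 29).
Hence h⁻¹(9) = 13.

13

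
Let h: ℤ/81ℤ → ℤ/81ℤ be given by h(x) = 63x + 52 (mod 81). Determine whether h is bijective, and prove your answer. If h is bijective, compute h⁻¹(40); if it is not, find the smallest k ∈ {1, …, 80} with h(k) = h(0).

9

By definition, injectivity means: for all s, t in the domain, h(s) = h(t) implies s = t.
We have gcd(63, 81) = 9 > 1. Taking s = 0 and t = 9: h(0) = 52 and h(9) = 63·9 + 52 = 619 ≡ 52 (mod 81).
So h(0) = h(9) while 0 ≠ 9, thus h is not injective, hence not bijective.
Since h is not bijective, we find the least positive k with h(k) = h(0): this means 63k ≡ 0 (mod 81), i.e. 81 ∣ 63k. Since gcd(63, 81) = 9, dividing through by 9 this holds exactly when 9 ∣ 7k, and as gcd(7, 9) = 1, exactly when 9 ∣ k.
The smallest positive such k is 9.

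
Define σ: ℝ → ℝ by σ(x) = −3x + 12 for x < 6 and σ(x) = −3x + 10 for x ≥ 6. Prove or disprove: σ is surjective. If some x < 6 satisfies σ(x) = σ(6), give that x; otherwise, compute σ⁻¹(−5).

17/3

Both pieces are strictly decreasing (slopes −3 and −3), so each is injective on its own interval.
The left piece maps (−∞, 6) onto (−6, ∞); the right piece maps [6, ∞) onto (−∞, −8].
The union (−6, ∞) ∪ (−∞, −8] omits the interval between −6 and −8; in particular −6 has no preimage. So σ is not surjective.
Because the two images are disjoint, no x < 6 has σ(x) = σ(6), so we compute σ⁻¹(−5): −5 lies in (−6, ∞), so solve −3x + 12 = −5: x = (−5 − 12)/(−3) = 17/3.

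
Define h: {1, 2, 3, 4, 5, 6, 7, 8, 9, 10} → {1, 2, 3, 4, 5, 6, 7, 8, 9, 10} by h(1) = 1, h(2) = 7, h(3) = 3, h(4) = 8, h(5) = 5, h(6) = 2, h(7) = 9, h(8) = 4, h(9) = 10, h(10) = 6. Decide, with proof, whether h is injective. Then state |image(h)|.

The values h(1), …, h(10) are 1, 7, 3, 8, 5, 2, 9, 4, 10, 6 — all distinct.
So h(a) = h(b) only when a = b, and h is injective.
The image of h is {1, 2, 3, 4, 5, 6, 7, 8, 9, 10}, which has 10 elements.

10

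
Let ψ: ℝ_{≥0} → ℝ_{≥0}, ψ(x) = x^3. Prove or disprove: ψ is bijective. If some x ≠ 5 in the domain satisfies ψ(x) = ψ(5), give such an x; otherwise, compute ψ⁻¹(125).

On ℝ_{≥0}, x ↦ x^3 is strictly increasing (injective) and for any y ∈ ℝ_{≥0} the 3rd root y^{1/3} lies in ℝ_{≥0} (surjective). So ψ is bijective.
Since x ↦ x^3 is strictly increasing on ℝ_{≥0}, it is injective there, so no x ≠ 5 in the domain has ψ(x) = ψ(5). We therefore compute ψ⁻¹(125) = 125^{1/3} = 5 (indeed 5^3 = 125).

5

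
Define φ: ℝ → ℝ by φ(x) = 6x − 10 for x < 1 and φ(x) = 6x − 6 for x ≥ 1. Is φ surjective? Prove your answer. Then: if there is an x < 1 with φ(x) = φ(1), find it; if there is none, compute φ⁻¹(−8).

1/3

Both pieces are strictly increasing (slopes 6 and 6), so each is injective on its own interval.
The left piece maps (−∞, 1) onto (−∞, −4); the right piece maps [1, ∞) onto [0, ∞).
The union (−∞, −4) ∪ [0, ∞) omits the interval between −4 and 0; in particular −4 has no preimage. So φ is not surjective.
Because the two images are disjoint, no x < 1 has φ(x) = φ(1), so we compute φ⁻¹(−8): −8 lies in (−∞, −4), so solve 6x − 10 = −8: x = (−8 + 10)/6 = 1/3.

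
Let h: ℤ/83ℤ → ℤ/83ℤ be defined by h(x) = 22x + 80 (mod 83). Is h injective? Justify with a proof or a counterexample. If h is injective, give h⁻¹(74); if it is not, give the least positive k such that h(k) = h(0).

If h(u) = h(v), then 22u ≡ 22v (mod 83). Because gcd(22, 83) = 1, we may cancel 22 to get u ≡ v (mod 83).
Thus h is injective.
We now compute 22⁻¹ mod 83 explicitly. Euclid's algorithm: 83 = 3·22 + 17, 22 = 1·17 + 5, 17 = 3·5 + 2, 5 = 2·2 + 1; back-substituting gives 1 = 34·22 − 9·83, so 22⁻¹ ≡ 34 (mod 83).
Since h is injective, we find h⁻¹(74): we need 22x ≡ 74 − 80 ≡ 77 (mod 83). Using 22⁻¹ = 34: x ≡ 34·77 = 2618 = 31·83 + 45, so x = 45.
Check: h(45) = 22·45 + 80 = 1070 = 12·83 + 74 ≡ 74 (mod 83).

45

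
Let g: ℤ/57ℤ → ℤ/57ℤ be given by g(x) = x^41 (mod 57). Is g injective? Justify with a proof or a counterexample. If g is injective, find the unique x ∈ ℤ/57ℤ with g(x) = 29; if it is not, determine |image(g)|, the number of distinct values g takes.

14

Computing x^41 mod 57 for each x (by repeated squaring, reducing mod 57 at every step), the values g(0), g(1), …, g(56) are: 0, 1, 32, 15, 55, 47, 24, 49, 50, 54, 22, 26, 27, 52, 29, 21, 4, 44, 18, 19, 20, 51, 34, 17, 9, 43, 11, 12, 16, 41, 45, 46, 14, 48, 40, 23, 6, 37, 38, 39, 13, 53, 36, 28, 5, 30, 31, 35, 3, 7, 8, 33, 10, 2, 42, 25, 56.
Every element of ℤ/57ℤ appears exactly once in this list, so g is a bijection, and in particular injective.
Since g is injective, we read off the preimage of 29 from the same table: g(14) = 29, so g⁻¹(29) = 14.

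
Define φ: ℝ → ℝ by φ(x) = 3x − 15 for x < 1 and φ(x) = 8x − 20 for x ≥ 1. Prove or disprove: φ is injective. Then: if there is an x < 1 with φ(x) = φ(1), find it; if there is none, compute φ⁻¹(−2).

Both pieces are strictly increasing (slopes 3 and 8), so each is injective on its own interval.
The left piece maps (−∞, 1) onto (−∞, −12); the right piece maps [1, ∞) onto [−12, ∞).
These images are disjoint, so no value is attained by both pieces. Thus φ is injective.
Because the two images are disjoint, no x < 1 has φ(x) = φ(1), so we compute φ⁻¹(−2): −2 lies in [−12, ∞), so solve 8x − 20 = −2: x = (−2 + 20)/8 = 9/4.

9/4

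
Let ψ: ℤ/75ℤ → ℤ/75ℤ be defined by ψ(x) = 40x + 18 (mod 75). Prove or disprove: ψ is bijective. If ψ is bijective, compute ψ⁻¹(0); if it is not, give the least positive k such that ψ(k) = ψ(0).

Recall that ψ is injective if ψ(s) = ψ(t) implies s = t.
We have gcd(40, 75) = 5 > 1. Taking s = 0 and t = 15: ψ(0) = 18 and ψ(15) = 40·15 + 18 = 618 ≡ 18 (mod 75).
So ψ(0) = ψ(15) while 0 ≠ 15, therefore ψ is not injective, hence not bijective.
Since ψ is not bijective, we find the least positive k with ψ(k) = ψ(0): this means 40k ≡ 0 (mod 75), i.e. 75 ∣ 40k. Since gcd(40, 75) = 5, dividing through by 5 this holds exactly when 15 ∣ 8k, and as gcd(8, 15) = 1, exactly when 15 ∣ k.
The smallest positive such k is 15.

15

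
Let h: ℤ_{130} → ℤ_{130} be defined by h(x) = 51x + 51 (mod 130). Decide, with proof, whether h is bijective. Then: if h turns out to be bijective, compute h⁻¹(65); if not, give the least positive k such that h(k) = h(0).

Recall that h is injective when h(s) = h(t) forces s = t.
Suppose h(s) = h(t) in ℤ_{130}. Then 51s + 51 ≡ 51t + 51 (mod 130), therefore 51(s − t) ≡ 0 (mod 130).
Since gcd(51, 130) = 1, 51 is invertible modulo 130, thus s − t ≡ 0 (mod 130), i.e. s = t.
We now compute 51⁻¹ mod 130 explicitly. Euclid's algorithm: 130 = 2·51 + 28, 51 = 1·28 + 23, 28 = 1·23 + 5, 23 = 4·5 + 3, 5 = 1·3 + 2, 3 = 1·2 + 1; back-substituting gives 1 = 51·51 − 20·130, so 51⁻¹ ≡ 51 (mod 130).
For any y ∈ ℤ_{130}, x = 51(y − 51) mod 130 satisfies h(x) = 51·51(y − 51) + 51 ≡ y (since 51·51 ≡ 1 mod 130). So every y has a preimage.
Therefore h is bijective.
Since h is bijective, we find h⁻¹(65): we need 51x ≡ 65 − 51 ≡ 14 (mod 130). Using 51⁻¹ = 51: x ≡ 51·14 = 714 = 5·130 + 64, so x = 64.
Check: h(64) = 51·64 + 51 = 3315 = 25·130 + 65 ≡ 65 (mod 130).

64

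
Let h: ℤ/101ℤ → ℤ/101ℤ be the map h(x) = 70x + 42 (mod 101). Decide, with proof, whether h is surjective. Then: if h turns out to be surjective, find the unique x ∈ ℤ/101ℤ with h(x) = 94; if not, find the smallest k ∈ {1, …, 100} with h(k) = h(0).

70

Recall: h is surjective if every y in the codomain equals h(x) for some x in the domain.
Since gcd(70, 101) = 1, 70 is invertible modulo 101. Euclid's algorithm: 101 = 1·70 + 31, 70 = 2·31 + 8, 31 = 3·8 + 7, 8 = 1·7 + 1; back-substituting gives 1 = 13·70 − 9·101, so 70⁻¹ ≡ 13 (mod 101).
Then y ↦ 13(y − 42) is a two-sided inverse to h, so every y ∈ ℤ/101ℤ has a preimage.
So h is surjective.
Since h is surjective, we find h⁻¹(94): we need 70x ≡ 94 − 42 ≡ 52 (mod 101). Using 70⁻¹ = 13: x ≡ 13·52 = 676 = 6·101 + 70, so x = 70.
Check: h(70) = 70·70 + 42 = 4942 = 48·101 + 94 ≡ 94 (mod 101).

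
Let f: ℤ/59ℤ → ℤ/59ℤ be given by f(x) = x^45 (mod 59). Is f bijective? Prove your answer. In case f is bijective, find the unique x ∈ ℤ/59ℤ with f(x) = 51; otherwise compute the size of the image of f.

Since 59 is prime, the nonzero elements of ℤ/59ℤ form a cyclic group of order 58.
As gcd(45, 58) = 1, raising to the 45th power is a bijection on this group: if x_1^45 ≡ x_2^45 then (x_1x_2^{−1})^45 = 1, and the only element of order dividing gcd(45, 58) = 1 is 1, so x_1 = x_2.
With f(0) = 0 this makes f injective on all of ℤ/59ℤ, hence bijective (finite equal-size domain and codomain). In particular f is bijective.
Since f is bijective, we find the preimage of 51. The inverse of x ↦ x^45 on (ℤ/59ℤ)^× is x ↦ x^49, because 45·49 = 2205 = 38·58 + 1 ≡ 1 (mod 58) and x^{58} = 1 for x ≠ 0 (Fermat). So f⁻¹(51) = 51^49 mod 59.
Repeated squaring mod 59: 51^1 ≡ 51, 51^2 ≡ 51² = 2601 ≡ 5, 51^4 ≡ 5² = 25, 51^8 ≡ 25² = 625 ≡ 35, 51^16 ≡ 35² = 1225 ≡ 45, 51^32 ≡ 45² = 2025 ≡ 19. Since 49 = 32 + 16 + 1, 51^49 ≡ 19·45·51: 19·45 = 855 ≡ 29, then 29·51 = 1479 ≡ 4. So 51^49 ≡ 4 (mod 59).
Hence f⁻¹(51) = 4.

4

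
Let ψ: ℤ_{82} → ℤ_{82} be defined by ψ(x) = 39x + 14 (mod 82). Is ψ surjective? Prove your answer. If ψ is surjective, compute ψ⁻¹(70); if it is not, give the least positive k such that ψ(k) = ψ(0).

Recall: surjectivity means every element of the codomain has a preimage under ψ.
Since gcd(39, 82) = 1, 39 is invertible modulo 82. Euclid's algorithm: 82 = 2·39 + 4, 39 = 9·4 + 3, 4 = 1·3 + 1; back-substituting gives 1 = 61·39 − 29·82, so 39⁻¹ ≡ 61 (mod 82).
For any y ∈ ℤ_{82}, x = 61(y − 14) mod 82 satisfies ψ(x) = 39·61(y − 14) + 14 ≡ y (since 39·61 ≡ 1 mod 82). So every y has a preimage.
So ψ is surjective.
Since ψ is surjective, we find ψ⁻¹(70): we need 39x ≡ 70 − 14 ≡ 56 (mod 82). Using 39⁻¹ = 61: x ≡ 61·56 = 3416 = 41·82 + 54, so x = 54.
Check: ψ(54) = 39·54 + 14 = 2120 = 25·82 + 70 ≡ 70 (mod 82).

54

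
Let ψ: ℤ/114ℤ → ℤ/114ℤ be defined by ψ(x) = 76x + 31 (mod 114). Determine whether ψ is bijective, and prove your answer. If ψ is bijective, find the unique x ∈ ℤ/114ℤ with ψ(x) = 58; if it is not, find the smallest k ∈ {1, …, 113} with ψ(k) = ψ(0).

We have gcd(76, 114) = 38 > 1. Taking x_1 = 0 and x_2 = 3: ψ(0) = 31 and ψ(3) = 76·3 + 31 = 259 ≡ 31 (mod 114).
So ψ(0) = ψ(3) while 0 ≠ 3, hence ψ is not injective, hence not bijective.
Since ψ is not bijective, we find the least positive k with ψ(k) = ψ(0): this means 76k ≡ 0 (mod 114), i.e. 114 ∣ 76k. Since gcd(76, 114) = 38, dividing through by 38 this holds exactly when 3 ∣ 2k, and as gcd(2, 3) = 1, exactly when 3 ∣ k.
The smallest positive such k is 3.

3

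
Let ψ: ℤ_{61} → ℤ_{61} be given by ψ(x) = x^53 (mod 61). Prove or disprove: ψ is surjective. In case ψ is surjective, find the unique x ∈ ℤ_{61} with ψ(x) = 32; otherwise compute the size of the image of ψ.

Since 61 is prime, the nonzero elements of ℤ_{61} form a cyclic group of order 60.
As gcd(53, 60) = 1, raising to the 53rd power is a bijection on this group: if s^53 ≡ t^53 then (st^{−1})^53 = 1, and the only element of order dividing gcd(53, 60) = 1 is 1, so s = t.
With ψ(0) = 0 this makes ψ injective on all of ℤ_{61}, hence bijective (finite equal-size domain and codomain). In particular ψ is surjective.
Since ψ is surjective, we find the preimage of 32. The inverse of x ↦ x^53 on (ℤ_{61})^× is x ↦ x^17, because 53·17 = 901 = 15·60 + 1 ≡ 1 (mod 60) and x^{60} = 1 for x ≠ 0 (Fermat). So ψ⁻¹(32) = 32^17 mod 61.
Repeated squaring mod 61: 32^1 ≡ 32, 32^2 ≡ 32² = 1024 ≡ 48, 32^4 ≡ 48² = 2304 ≡ 47, 32^8 ≡ 47² = 2209 ≡ 13, 32^16 ≡ 13² = 169 ≡ 47. Since 17 = 16 + 1, 32^17 ≡ 47·32: 47·32 = 1504 ≡ 40. So 32^17 ≡ 40 (mod 61).
Hence ψ⁻¹(32) = 40.

40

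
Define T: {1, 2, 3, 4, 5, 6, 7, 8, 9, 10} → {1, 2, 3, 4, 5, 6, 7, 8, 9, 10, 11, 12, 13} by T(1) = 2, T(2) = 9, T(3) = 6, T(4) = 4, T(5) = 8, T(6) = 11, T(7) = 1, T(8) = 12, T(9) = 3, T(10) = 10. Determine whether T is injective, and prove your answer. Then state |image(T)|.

10

The values T(1), …, T(10) are 2, 9, 6, 4, 8, 11, 1, 12, 3, 10 — all distinct.
So T(s) = T(t) only when s = t, and T is injective.
The image of T is {1, 2, 3, 4, 6, 8, 9, 10, 11, 12}, which has 10 elements.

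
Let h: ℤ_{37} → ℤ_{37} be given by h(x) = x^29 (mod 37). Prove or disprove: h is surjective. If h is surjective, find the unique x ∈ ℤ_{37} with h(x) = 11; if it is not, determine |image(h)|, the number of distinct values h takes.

Since 37 is prime, the nonzero elements of ℤ_{37} form a cyclic group of order 36.
As gcd(29, 36) = 1, raising to the 29th power is a bijection on this group: if a^29 ≡ b^29 then (ab^{−1})^29 = 1, and the only element of order dividing gcd(29, 36) = 1 is 1, so a = b.
With h(0) = 0 this makes h injective on all of ℤ_{37}, hence bijective (finite equal-size domain and codomain). In particular h is surjective.
Since h is surjective, we find the preimage of 11. The inverse of x ↦ x^29 on (ℤ_{37})^× is x ↦ x^5, because 29·5 = 145 = 4·36 + 1 ≡ 1 (mod 36) and x^{36} = 1 for x ≠ 0 (Fermat). So h⁻¹(11) = 11^5 mod 37.
Repeated squaring mod 37: 11^1 ≡ 11, 11^2 ≡ 11² = 121 ≡ 10, 11^4 ≡ 10² = 100 ≡ 26. Since 5 = 4 + 1, 11^5 ≡ 26·11: 26·11 = 286 ≡ 27. So 11^5 ≡ 27 (mod 37).
Hence h⁻¹(11) = 27.

27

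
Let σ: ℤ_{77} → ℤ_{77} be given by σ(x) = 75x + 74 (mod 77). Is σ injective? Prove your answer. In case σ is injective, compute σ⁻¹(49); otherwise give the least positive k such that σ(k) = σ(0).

If σ(a) = σ(b), then 75a ≡ 75b (mod 77). Because gcd(75, 77) = 1, we may cancel 75 to get a ≡ b (mod 77).
So σ is injective.
We now compute 75⁻¹ mod 77 explicitly. Euclid's algorithm: 77 = 1·75 + 2, 75 = 37·2 + 1; back-substituting gives 1 = 38·75 − 37·77, so 75⁻¹ ≡ 38 (mod 77).
Since σ is injective, we compute σ⁻¹(49): solve 75x + 74 ≡ 49 (mod 77), i.e. 75x ≡ 52 (mod 77).
Multiplying by 75⁻¹ = 38 gives x ≡ 38·52 = 1976 = 25·77 + 51 ≡ 51 (mod 77).
Check: σ(51) = 75·51 + 74 = 3899 = 50·77 + 49 ≡ 49 (mod 77).

51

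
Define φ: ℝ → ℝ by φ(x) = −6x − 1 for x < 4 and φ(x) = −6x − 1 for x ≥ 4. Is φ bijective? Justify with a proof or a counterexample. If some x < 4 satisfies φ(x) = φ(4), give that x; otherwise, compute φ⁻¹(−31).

5

Both pieces are strictly decreasing (slopes −6 and −6), so each is injective on its own interval.
The left piece maps (−∞, 4) onto (−25, ∞); the right piece maps [4, ∞) onto (−∞, −25].
Since −25 = −25, the images partition ℝ: φ is injective and surjective, hence bijective.
Because the two images are disjoint, no x < 4 has φ(x) = φ(4), so we compute φ⁻¹(−31): −31 lies in (−∞, −25], so solve −6x − 1 = −31: x = (−31 + 1)/(−6) = 5.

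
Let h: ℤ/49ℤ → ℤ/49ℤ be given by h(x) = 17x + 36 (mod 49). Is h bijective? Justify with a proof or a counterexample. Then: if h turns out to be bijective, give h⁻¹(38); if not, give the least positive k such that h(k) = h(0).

Suppose h(a) = h(b) in ℤ/49ℤ. Then 17a + 36 ≡ 17b + 36 (mod 49), so 17(a − b) ≡ 0 (mod 49).
Since gcd(17, 49) = 1, 17 is invertible modulo 49, thus a − b ≡ 0 (mod 49), i.e. a = b.
We now compute 17⁻¹ mod 49 explicitly. Euclid's algorithm: 49 = 2·17 + 15, 17 = 1·15 + 2, 15 = 7·2 + 1; back-substituting gives 1 = 26·17 − 9·49, so 17⁻¹ ≡ 26 (mod 49).
Then y ↦ 26(y − 36) is a two-sided inverse to h, so every y ∈ ℤ/49ℤ has a preimage.
Thus h is bijective.
Since h is bijective, we find h⁻¹(38): we need 17x ≡ 38 − 36 ≡ 2 (mod 49). Using 17⁻¹ = 26: x ≡ 26·2 = 52 = 1·49 + 3, so x = 3.
Check: h(3) = 17·3 + 36 = 87 = 1·49 + 38 ≡ 38 (mod 49).

3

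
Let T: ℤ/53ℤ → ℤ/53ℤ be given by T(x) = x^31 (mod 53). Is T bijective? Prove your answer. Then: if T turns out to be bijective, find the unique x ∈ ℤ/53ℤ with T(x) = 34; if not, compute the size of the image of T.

20

Since 53 is prime, the nonzero elements of ℤ/53ℤ form a cyclic group of order 52.
As gcd(31, 52) = 1, raising to the 31st power is a bijection on this group: if a^31 ≡ b^31 then (ab^{−1})^31 = 1, and the only element of order dividing gcd(31, 52) = 1 is 1, so a = b.
With T(0) = 0 this makes T injective on all of ℤ/53ℤ, hence bijective (finite equal-size domain and codomain). In particular T is bijective.
Since T is bijective, we find the preimage of 34. The inverse of x ↦ x^31 on (ℤ/53ℤ)^× is x ↦ x^47, because 31·47 = 1457 = 28·52 + 1 ≡ 1 (mod 52) and x^{52} = 1 for x ≠ 0 (Fermat). So T⁻¹(34) = 34^47 mod 53.
Repeated squaring mod 53: 34^1 ≡ 34, 34^2 ≡ 34² = 1156 ≡ 43, 34^4 ≡ 43² = 1849 ≡ 47, 34^8 ≡ 47² = 2209 ≡ 36, 34^16 ≡ 36² = 1296 ≡ 24, 34^32 ≡ 24² = 576 ≡ 46. Since 47 = 32 + 8 + 4 + 2 + 1, 34^47 ≡ 46·36·47·43·34: 46·36 = 1656 ≡ 13, then 13·47 = 611 ≡ 28, then 28·43 = 1204 ≡ 38, then 38·34 = 1292 ≡ 20. So 34^47 ≡ 20 (mod 53).
Hence T⁻¹(34) = 20.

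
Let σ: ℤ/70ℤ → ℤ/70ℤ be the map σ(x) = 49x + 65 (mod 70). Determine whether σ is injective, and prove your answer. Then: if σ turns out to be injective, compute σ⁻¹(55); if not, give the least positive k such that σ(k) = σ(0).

10

By definition, σ is injective when σ(u) = σ(v) forces u = v.
We have gcd(49, 70) = 7 > 1. Taking u = 0 and v = 10: σ(0) = 65 and σ(10) = 49·10 + 65 = 555 ≡ 65 (mod 70).
So σ(0) = σ(10) while 0 ≠ 10, hence σ is not injective.
Since σ is not injective, we find the least positive k with σ(k) = σ(0): this means 49k ≡ 0 (mod 70), i.e. 70 ∣ 49k. Since gcd(49, 70) = 7, dividing through by 7 this holds exactly when 10 ∣ 7k, and as gcd(7, 10) = 1, exactly when 10 ∣ k.
The smallest positive such k is 10.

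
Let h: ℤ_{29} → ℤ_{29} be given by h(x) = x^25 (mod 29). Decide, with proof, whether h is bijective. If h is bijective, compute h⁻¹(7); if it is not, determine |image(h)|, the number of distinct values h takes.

Since 29 is prime, the nonzero elements of ℤ_{29} form a cyclic group of order 28.
As gcd(25, 28) = 1, raising to the 25th power is a bijection on this group: if x_1^25 ≡ x_2^25 then (x_1x_2^{−1})^25 = 1, and the only element of order dividing gcd(25, 28) = 1 is 1, so x_1 = x_2.
With h(0) = 0 this makes h injective on all of ℤ_{29}, hence bijective (finite equal-size domain and codomain). In particular h is bijective.
Since h is bijective, we find the preimage of 7. The inverse of x ↦ x^25 on (ℤ_{29})^× is x ↦ x^9, because 25·9 = 225 = 8·28 + 1 ≡ 1 (mod 28) and x^{28} = 1 for x ≠ 0 (Fermat). So h⁻¹(7) = 7^9 mod 29.
Repeated squaring mod 29: 7^1 ≡ 7, 7^2 ≡ 7² = 49 ≡ 20, 7^4 ≡ 20² = 400 ≡ 23, 7^8 ≡ 23² = 529 ≡ 7. Since 9 = 8 + 1, 7^9 ≡ 7·7: 7·7 = 49 ≡ 20. So 7^9 ≡ 20 (mod 29).
Hence h⁻¹(7) = 20.

20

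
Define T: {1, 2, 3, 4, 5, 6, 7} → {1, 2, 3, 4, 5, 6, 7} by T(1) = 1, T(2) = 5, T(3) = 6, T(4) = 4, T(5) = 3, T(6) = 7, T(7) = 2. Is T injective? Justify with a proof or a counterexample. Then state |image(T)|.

The values T(1), …, T(7) are 1, 5, 6, 4, 3, 7, 2 — all distinct.
So T(s) = T(t) only when s = t, and T is injective.
The image of T is {1, 2, 3, 4, 5, 6, 7}, which has 7 elements.

7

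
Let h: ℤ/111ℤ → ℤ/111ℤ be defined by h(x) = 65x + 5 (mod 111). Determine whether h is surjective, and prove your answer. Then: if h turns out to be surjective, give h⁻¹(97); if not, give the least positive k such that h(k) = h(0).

109

Recall: surjectivity means every element of the codomain has a preimage under h.
Since gcd(65, 111) = 1, 65 is invertible modulo 111. Euclid's algorithm: 111 = 1·65 + 46, 65 = 1·46 + 19, 46 = 2·19 + 8, 19 = 2·8 + 3, 8 = 2·3 + 2, 3 = 1·2 + 1; back-substituting gives 1 = 41·65 − 24·111, so 65⁻¹ ≡ 41 (mod 111).
Then y ↦ 41(y − 5) is a two-sided inverse to h, so every y ∈ ℤ/111ℤ has a preimage.
So h is surjective.
Since h is surjective, we compute h⁻¹(97): solve 65x + 5 ≡ 97 (mod 111), i.e. 65x ≡ 92 (mod 111).
Multiplying by 65⁻¹ = 41 gives x ≡ 41·92 = 3772 = 33·111 + 109 ≡ 109 (mod 111).
Check: h(109) = 65·109 + 5 = 7090 = 63·111 + 97 ≡ 97 (mod 111).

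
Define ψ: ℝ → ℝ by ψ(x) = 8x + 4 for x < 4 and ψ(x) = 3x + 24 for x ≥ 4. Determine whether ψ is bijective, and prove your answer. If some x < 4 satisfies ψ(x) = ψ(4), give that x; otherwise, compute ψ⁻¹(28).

Both pieces are strictly increasing (slopes 8 and 3), so each is injective on its own interval.
The left piece maps (−∞, 4) onto (−∞, 36); the right piece maps [4, ∞) onto [36, ∞).
Since 36 = 36, the images partition ℝ: ψ is injective and surjective, hence bijective.
Because the two images are disjoint, no x < 4 has ψ(x) = ψ(4), so we compute ψ⁻¹(28): 28 lies in (−∞, 36), so solve 8x + 4 = 28: x = (28 − 4)/8 = 3.

3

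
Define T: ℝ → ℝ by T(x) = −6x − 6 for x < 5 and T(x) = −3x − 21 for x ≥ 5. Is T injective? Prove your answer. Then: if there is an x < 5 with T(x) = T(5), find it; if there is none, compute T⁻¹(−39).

Both pieces are strictly decreasing (slopes −6 and −3), so each is injective on its own interval.
The left piece maps (−∞, 5) onto (−36, ∞); the right piece maps [5, ∞) onto (−∞, −36].
These images are disjoint, so no value is attained by both pieces. Hence T is injective.
Because the two images are disjoint, no x < 5 has T(x) = T(5), so we compute T⁻¹(−39): −39 lies in (−∞, −36], so solve −3x − 21 = −39: x = (−39 + 21)/(−3) = 6.

6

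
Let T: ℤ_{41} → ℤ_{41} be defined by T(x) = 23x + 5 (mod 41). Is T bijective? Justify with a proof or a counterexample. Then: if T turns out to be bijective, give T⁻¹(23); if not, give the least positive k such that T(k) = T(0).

40

Recall that T is injective if T(x_1) = T(x_2) implies x_1 = x_2.
If T(x_1) = T(x_2), then 23x_1 ≡ 23x_2 (mod 41). Because gcd(23, 41) = 1, we may cancel 23 to get x_1 ≡ x_2 (mod 41).
We now compute 23⁻¹ mod 41 explicitly. Euclid's algorithm: 41 = 1·23 + 18, 23 = 1·18 + 5, 18 = 3·5 + 3, 5 = 1·3 + 2, 3 = 1·2 + 1; back-substituting gives 1 = 25·23 − 14·41, so 23⁻¹ ≡ 25 (mod 41).
Then y ↦ 25(y − 5) is a two-sided inverse to T, so every y ∈ ℤ_{41} has a preimage.
So T is bijective.
Since T is bijective, we find T⁻¹(23): we need 23x ≡ 23 − 5 ≡ 18 (mod 41). Using 23⁻¹ = 25: x ≡ 25·18 = 450 = 10·41 + 40, so x = 40.
Check: T(40) = 23·40 + 5 = 925 = 22·41 + 23 ≡ 23 (mod 41).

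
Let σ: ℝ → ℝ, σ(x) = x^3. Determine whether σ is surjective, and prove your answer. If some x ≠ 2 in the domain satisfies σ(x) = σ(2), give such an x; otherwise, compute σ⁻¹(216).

For any y ∈ ℝ, x = y^{1/3} ∈ ℝ gives σ(x) = y, so σ is surjective.
Since x ↦ x^3 is strictly increasing on ℝ, it is injective there, so no x ≠ 2 in the domain has σ(x) = σ(2). We therefore compute σ⁻¹(216) = 216^{1/3} = 6 (indeed 6^3 = 216).

6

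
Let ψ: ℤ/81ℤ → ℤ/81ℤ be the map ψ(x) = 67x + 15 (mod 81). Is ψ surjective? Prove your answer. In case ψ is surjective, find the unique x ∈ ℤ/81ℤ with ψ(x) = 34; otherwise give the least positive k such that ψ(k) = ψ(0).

Since gcd(67, 81) = 1, 67 is invertible modulo 81. Euclid's algorithm: 81 = 1·67 + 14, 67 = 4·14 + 11, 14 = 1·11 + 3, 11 = 3·3 + 2, 3 = 1·2 + 1; back-substituting gives 1 = 52·67 − 43·81, so 67⁻¹ ≡ 52 (mod 81).
Then y ↦ 52(y − 15) is a two-sided inverse to ψ, so every y ∈ ℤ/81ℤ has a preimage.
So ψ is surjective.
Since ψ is surjective, we find ψ⁻¹(34): we need 67x ≡ 34 − 15 ≡ 19 (mod 81). Using 67⁻¹ = 52: x ≡ 52·19 = 988 = 12·81 + 16, so x = 16.
Check: ψ(16) = 67·16 + 15 = 1087 = 13·81 + 34 ≡ 34 (mod 81).

16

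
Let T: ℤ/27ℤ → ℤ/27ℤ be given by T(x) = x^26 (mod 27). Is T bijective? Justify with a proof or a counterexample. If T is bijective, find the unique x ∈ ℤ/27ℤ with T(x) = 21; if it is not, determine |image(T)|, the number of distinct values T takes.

10

T(0) = 0^26 = 0.
T(3): Repeated squaring mod 27: 3^1 ≡ 3, 3^2 ≡ 3² = 9, 3^4 ≡ 9² = 81 ≡ 0, 3^8 ≡ 0² = 0, 3^16 ≡ 0² = 0. Since 26 = 16 + 8 + 2, 3^26 ≡ 0·0·9: 0·0 = 0, then 0·9 = 0. So 3^26 ≡ 0 (mod 27).
So T(0) = T(3) = 0 while 0 ≠ 3, thus T is not injective, hence not bijective.
Since T is not bijective, we determine |image(T)|. Computing x^26 mod 27 for each x (by repeated squaring, reducing mod 27 at every step), the values T(0), T(1), …, T(26) are: 0, 1, 13, 0, 7, 16, 0, 4, 10, 0, 19, 22, 0, 25, 25, 0, 22, 19, 0, 10, 4, 0, 16, 7, 0, 13, 1.
The distinct values are {0, 1, 4, 7, 10, 13, 16, 19, 22, 25}; there are 10 of them.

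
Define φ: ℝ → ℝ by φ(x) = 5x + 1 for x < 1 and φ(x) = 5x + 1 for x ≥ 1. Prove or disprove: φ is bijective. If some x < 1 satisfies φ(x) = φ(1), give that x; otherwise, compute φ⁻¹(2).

1/5

Both pieces are strictly increasing (slopes 5 and 5), so each is injective on its own interval.
The left piece maps (−∞, 1) onto (−∞, 6); the right piece maps [1, ∞) onto [6, ∞).
Since 6 = 6, the images partition ℝ: φ is injective and surjective, hence bijective.
Because the two images are disjoint, no x < 1 has φ(x) = φ(1), so we compute φ⁻¹(2): 2 lies in (−∞, 6), so solve 5x + 1 = 2: x = (2 − 1)/5 = 1/5.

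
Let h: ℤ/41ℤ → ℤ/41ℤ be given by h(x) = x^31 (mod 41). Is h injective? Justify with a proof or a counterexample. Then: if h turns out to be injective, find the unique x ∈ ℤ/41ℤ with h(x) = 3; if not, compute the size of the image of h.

Since 41 is prime, the nonzero elements of ℤ/41ℤ form a cyclic group of order 40.
As gcd(31, 40) = 1, raising to the 31st power is a bijection on this group: if u^31 ≡ v^31 then (uv^{−1})^31 = 1, and the only element of order dividing gcd(31, 40) = 1 is 1, so u = v.
With h(0) = 0 this makes h injective on all of ℤ/41ℤ, hence bijective (finite equal-size domain and codomain). In particular h is injective.
Since h is injective, we find the preimage of 3. The inverse of x ↦ x^31 on (ℤ/41ℤ)^× is x ↦ x^31, because 31·31 = 961 = 24·40 + 1 ≡ 1 (mod 40) and x^{40} = 1 for x ≠ 0 (Fermat). So h⁻¹(3) = 3^31 mod 41.
Repeated squaring mod 41: 3^1 ≡ 3, 3^2 ≡ 3² = 9, 3^4 ≡ 9² = 81 ≡ 40, 3^8 ≡ 40² = 1600 ≡ 1, 3^16 ≡ 1² = 1. Since 31 = 16 + 8 + 4 + 2 + 1, 3^31 ≡ 1·1·40·9·3: 1·1 = 1, then 1·40 = 40, then 40·9 = 360 ≡ 32, then 32·3 = 96 ≡ 14. So 3^31 ≡ 14 (mod 41).
Hence h⁻¹(3) = 14.

14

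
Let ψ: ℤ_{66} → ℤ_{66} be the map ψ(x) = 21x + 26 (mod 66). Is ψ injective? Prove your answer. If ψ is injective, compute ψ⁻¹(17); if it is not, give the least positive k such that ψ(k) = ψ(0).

We have gcd(21, 66) = 3 > 1. Taking x_1 = 0 and x_2 = 22: ψ(0) = 26 and ψ(22) = 21·22 + 26 = 488 ≡ 26 (mod 66).
So ψ(0) = ψ(22) while 0 ≠ 22, so ψ is not injective.
Since ψ is not injective, we find the least positive k with ψ(k) = ψ(0): this means 21k ≡ 0 (mod 66), i.e. 66 ∣ 21k. Since gcd(21, 66) = 3, dividing through by 3 this holds exactly when 22 ∣ 7k, and as gcd(7, 22) = 1, exactly when 22 ∣ k.
The smallest positive such k is 22.

22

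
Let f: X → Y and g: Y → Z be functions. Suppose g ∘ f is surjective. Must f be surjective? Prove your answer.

not surjective

No. Take X = {0}, Y = {0, 1, 2}, Z = {0}, f(a) = 0 for every a ∈ X, and g(b) = 0 for every b ∈ Y.
Then g ∘ f is surjective onto {0}, but 2 ∈ Y has no preimage under f, so f is not surjective.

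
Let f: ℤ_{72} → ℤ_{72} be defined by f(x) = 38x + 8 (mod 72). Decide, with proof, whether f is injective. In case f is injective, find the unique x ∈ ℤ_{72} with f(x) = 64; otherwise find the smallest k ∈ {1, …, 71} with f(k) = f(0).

We have gcd(38, 72) = 2 > 1. Taking s = 0 and t = 36: f(0) = 8 and f(36) = 38·36 + 8 = 1376 ≡ 8 (mod 72).
So f(0) = f(36) while 0 ≠ 36, hence f is not injective.
Since f is not injective, we find the least positive k with f(k) = f(0): this means 38k ≡ 0 (mod 72), i.e. 72 ∣ 38k. Since gcd(38, 72) = 2, dividing through by 2 this holds exactly when 36 ∣ 19k, and as gcd(19, 36) = 1, exactly when 36 ∣ k.
The smallest positive such k is 36.

36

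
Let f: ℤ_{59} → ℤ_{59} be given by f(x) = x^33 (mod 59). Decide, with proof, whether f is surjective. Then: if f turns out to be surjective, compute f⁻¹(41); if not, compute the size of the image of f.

7

Since 59 is prime, the nonzero elements of ℤ_{59} form a cyclic group of order 58.
As gcd(33, 58) = 1, raising to the 33rd power is a bijection on this group: if u^33 ≡ v^33 then (uv^{−1})^33 = 1, and the only element of order dividing gcd(33, 58) = 1 is 1, so u = v.
With f(0) = 0 this makes f injective on all of ℤ_{59}, hence bijective (finite equal-size domain and codomain). In particular f is surjective.
Since f is surjective, we find the preimage of 41. The inverse of x ↦ x^33 on (ℤ_{59})^× is x ↦ x^51, because 33·51 = 1683 = 29·58 + 1 ≡ 1 (mod 58) and x^{58} = 1 for x ≠ 0 (Fermat). So f⁻¹(41) = 41^51 mod 59.
Repeated squaring mod 59: 41^1 ≡ 41, 41^2 ≡ 41² = 1681 ≡ 29, 41^4 ≡ 29² = 841 ≡ 15, 41^8 ≡ 15² = 225 ≡ 48, 41^16 ≡ 48² = 2304 ≡ 3, 41^32 ≡ 3² = 9. Since 51 = 32 + 16 + 2 + 1, 41^51 ≡ 9·3·29·41: 9·3 = 27, then 27·29 = 783 ≡ 16, then 16·41 = 656 ≡ 7. So 41^51 ≡ 7 (mod 59).
Hence f⁻¹(41) = 7.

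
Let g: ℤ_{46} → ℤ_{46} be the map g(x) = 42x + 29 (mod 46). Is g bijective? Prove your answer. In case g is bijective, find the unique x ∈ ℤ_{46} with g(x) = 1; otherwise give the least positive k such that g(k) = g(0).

23

We have gcd(42, 46) = 2 > 1. Taking x_1 = 0 and x_2 = 23: g(0) = 29 and g(23) = 42·23 + 29 = 995 ≡ 29 (mod 46).
So g(0) = g(23) while 0 ≠ 23, thus g is not injective, hence not bijective.
Since g is not bijective, we find the least positive k with g(k) = g(0): this means 42k ≡ 0 (mod 46), i.e. 46 ∣ 42k. Since gcd(42, 46) = 2, dividing through by 2 this holds exactly when 23 ∣ 21k, and as gcd(21, 23) = 1, exactly when 23 ∣ k.
The smallest positive such k is 23.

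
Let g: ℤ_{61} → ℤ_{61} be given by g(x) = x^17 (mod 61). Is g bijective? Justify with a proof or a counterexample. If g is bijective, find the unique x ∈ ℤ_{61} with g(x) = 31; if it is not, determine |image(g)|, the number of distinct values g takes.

6

Since 61 is prime, the nonzero elements of ℤ_{61} form a cyclic group of order 60.
As gcd(17, 60) = 1, raising to the 17th power is a bijection on this group: if x_1^17 ≡ x_2^17 then (x_1x_2^{−1})^17 = 1, and the only element of order dividing gcd(17, 60) = 1 is 1, so x_1 = x_2.
With g(0) = 0 this makes g injective on all of ℤ_{61}, hence bijective (finite equal-size domain and codomain). In particular g is bijective.
Since g is bijective, we find the preimage of 31. The inverse of x ↦ x^17 on (ℤ_{61})^× is x ↦ x^53, because 17·53 = 901 = 15·60 + 1 ≡ 1 (mod 60) and x^{60} = 1 for x ≠ 0 (Fermat). So g⁻¹(31) = 31^53 mod 61.
Repeated squaring mod 61: 31^1 ≡ 31, 31^2 ≡ 31² = 961 ≡ 46, 31^4 ≡ 46² = 2116 ≡ 42, 31^8 ≡ 42² = 1764 ≡ 56, 31^16 ≡ 56² = 3136 ≡ 25, 31^32 ≡ 25² = 625 ≡ 15. Since 53 = 32 + 16 + 4 + 1, 31^53 ≡ 15·25·42·31: 15·25 = 375 ≡ 9, then 9·42 = 378 ≡ 12, then 12·31 = 372 ≡ 6. So 31^53 ≡ 6 (mod 61).
Hence g⁻¹(31) = 6.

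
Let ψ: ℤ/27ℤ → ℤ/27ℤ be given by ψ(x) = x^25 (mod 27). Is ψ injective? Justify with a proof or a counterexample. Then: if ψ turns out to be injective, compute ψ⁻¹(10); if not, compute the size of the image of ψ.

ψ(0) = 0^25 = 0.
ψ(3): Repeated squaring mod 27: 3^1 ≡ 3, 3^2 ≡ 3² = 9, 3^4 ≡ 9² = 81 ≡ 0, 3^8 ≡ 0² = 0, 3^16 ≡ 0² = 0. Since 25 = 16 + 8 + 1, 3^25 ≡ 0·0·3: 0·0 = 0, then 0·3 = 0. So 3^25 ≡ 0 (mod 27).
So ψ(0) = ψ(3) = 0 while 0 ≠ 3, hence ψ is not injective.
Since ψ is not injective, we determine |image(ψ)|. Computing x^25 mod 27 for each x (by repeated squaring, reducing mod 27 at every step), the values ψ(0), ψ(1), …, ψ(26) are: 0, 1, 20, 0, 22, 14, 0, 16, 8, 0, 10, 2, 0, 4, 23, 0, 25, 17, 0, 19, 11, 0, 13, 5, 0, 7, 26.
The distinct values are {0, 1, 2, 4, 5, 7, 8, 10, 11, 13, 14, 16, 17, 19, 20, 22, 23, 25, 26}; there are 19 of them.

19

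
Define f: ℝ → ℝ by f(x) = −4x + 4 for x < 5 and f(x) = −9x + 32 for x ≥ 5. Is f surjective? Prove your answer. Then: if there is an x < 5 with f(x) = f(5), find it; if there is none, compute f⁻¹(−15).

17/4

Both pieces are strictly decreasing (slopes −4 and −9), so each is injective on its own interval.
The left piece maps (−∞, 5) onto (−16, ∞); the right piece maps [5, ∞) onto (−∞, −13].
The union (−16, ∞) ∪ (−∞, −13] covers ℝ, so f is surjective.
For the follow-up: the images overlap, so an x < 5 with f(x) = f(5) exists. f(5) = −13; solving −4x + 4 = −13 for x < 5 gives x = (−13 − 4)/(−4) = 17/4.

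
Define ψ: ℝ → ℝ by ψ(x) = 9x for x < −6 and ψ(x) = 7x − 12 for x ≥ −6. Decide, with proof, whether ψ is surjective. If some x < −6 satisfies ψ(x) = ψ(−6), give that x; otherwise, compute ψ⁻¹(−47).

Both pieces are strictly increasing (slopes 9 and 7), so each is injective on its own interval.
The left piece maps (−∞, −6) onto (−∞, −54); the right piece maps [−6, ∞) onto [−54, ∞).
These images together cover ℝ, so ψ is surjective.
Because the two images are disjoint, no x < −6 has ψ(x) = ψ(−6), so we compute ψ⁻¹(−47): −47 lies in [−54, ∞), so solve 7x − 12 = −47: x = (−47 + 12)/7 = −5.

-5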